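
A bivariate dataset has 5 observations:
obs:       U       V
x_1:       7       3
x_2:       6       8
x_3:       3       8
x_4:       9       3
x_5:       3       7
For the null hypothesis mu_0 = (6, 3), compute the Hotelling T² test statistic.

Step 1 — sample mean vector:
  mean(U) = (7 + 6 + 3 + 9 + 3) / 5 = 28/5 = 5.6
  mean(V) = (3 + 8 + 8 + 3 + 7) / 5 = 29/5 = 5.8
  x̄ = (5.6, 5.8),  deviation x̄ - mu_0 = (5.6, 5.8) - (6, 3) = (-0.4, 2.8).

Step 2 — sample covariance matrix, S[i,j] = (1/(n-1)) · Σ_k (x_{k,i} - mean_i) · (x_{k,j} - mean_j), divisor n-1 = 4:
  S[U,U] = ((1.4)·(1.4) + (0.4)·(0.4) + (-2.6)·(-2.6) + (3.4)·(3.4) + (-2.6)·(-2.6)) / 4 = 27.2/4 = 6.8
  S[U,V] = ((1.4)·(-2.8) + (0.4)·(2.2) + (-2.6)·(2.2) + (3.4)·(-2.8) + (-2.6)·(1.2)) / 4 = -21.4/4 = -5.35
  S[V,V] = ((-2.8)·(-2.8) + (2.2)·(2.2) + (2.2)·(2.2) + (-2.8)·(-2.8) + (1.2)·(1.2)) / 4 = 26.8/4 = 6.7
  S = [[6.8, -5.35],
 [-5.35, 6.7]].

Step 3 — invert S. det(S) = 6.8·6.7 - (-5.35)² = 16.9375.
  S^{-1} = (1/det) · [[d, -b], [-b, a]] = [[0.3956, 0.3159],
 [0.3159, 0.4015]].

Step 4 — quadratic form (x̄ - mu_0)^T · S^{-1} · (x̄ - mu_0):
  S^{-1} · (x̄ - mu_0) = (0.7262, 0.9978),
  (x̄ - mu_0)^T · [...] = (-0.4)·(0.7262) + (2.8)·(0.9978) = 2.5033.

Step 5 — scale by n: T² = 5 · 2.5033 = 12.5166.

T² ≈ 12.5166


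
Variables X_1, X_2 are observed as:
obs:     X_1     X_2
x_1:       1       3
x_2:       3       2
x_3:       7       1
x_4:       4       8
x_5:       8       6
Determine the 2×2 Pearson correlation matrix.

Step 1 — column means:
  mean(X_1) = (1 + 3 + 7 + 4 + 8) / 5 = 23/5 = 4.6
  mean(X_2) = (3 + 2 + 1 + 8 + 6) / 5 = 20/5 = 4

Step 2 — sample variances and covariances s[i,j] = (1/(n-1)) · Σ_k (x_{k,i} - mean_i) · (x_{k,j} - mean_j), with n-1 = 4:
  s[X_1,X_1] = ((-3.6)·(-3.6) + (-1.6)·(-1.6) + (2.4)·(2.4) + (-0.6)·(-0.6) + (3.4)·(3.4)) / 4 = 33.2/4 = 8.3
  s[X_1,X_2] = ((-3.6)·(-1) + (-1.6)·(-2) + (2.4)·(-3) + (-0.6)·(4) + (3.4)·(2)) / 4 = 4/4 = 1
  s[X_2,X_2] = ((-1)·(-1) + (-2)·(-2) + (-3)·(-3) + (4)·(4) + (2)·(2)) / 4 = 34/4 = 8.5
  Sample standard deviations s_i = √(s[i,i]):
  s(X_1) = √(8.3) = 2.881
  s(X_2) = √(8.5) = 2.9155

Step 3 — r_{ij} = s_{ij} / (s_i · s_j):
  r[X_1,X_1] = 1 (diagonal).
  r[X_1,X_2] = 1 / (2.881 · 2.9155) = 1 / 8.3994 = 0.1191
  r[X_2,X_2] = 1 (diagonal).

R is symmetric with unit diagonal. Assembling:

R = [[1, 0.1191],
 [0.1191, 1]]


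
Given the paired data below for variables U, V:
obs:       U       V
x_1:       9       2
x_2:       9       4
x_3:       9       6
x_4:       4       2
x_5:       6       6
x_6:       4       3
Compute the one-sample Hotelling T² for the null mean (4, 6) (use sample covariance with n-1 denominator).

Step 1 — sample mean vector:
  mean(U) = (9 + 9 + 9 + 4 + 6 + 4) / 6 = 41/6 = 6.8333
  mean(V) = (2 + 4 + 6 + 2 + 6 + 3) / 6 = 23/6 = 3.8333
  x̄ = (6.8333, 3.8333),  deviation x̄ - mu_0 = (6.8333, 3.8333) - (4, 6) = (2.8333, -2.1667).

Step 2 — sample covariance matrix, S[i,j] = (1/(n-1)) · Σ_k (x_{k,i} - mean_i) · (x_{k,j} - mean_j), divisor n-1 = 5:
  S[U,U] = ((2.1667)·(2.1667) + (2.1667)·(2.1667) + (2.1667)·(2.1667) + (-2.8333)·(-2.8333) + (-0.8333)·(-0.8333) + (-2.8333)·(-2.8333)) / 5 = 30.8333/5 = 6.1667
  S[U,V] = ((2.1667)·(-1.8333) + (2.1667)·(0.1667) + (2.1667)·(2.1667) + (-2.8333)·(-1.8333) + (-0.8333)·(2.1667) + (-2.8333)·(-0.8333)) / 5 = 6.8333/5 = 1.3667
  S[V,V] = ((-1.8333)·(-1.8333) + (0.1667)·(0.1667) + (2.1667)·(2.1667) + (-1.8333)·(-1.8333) + (2.1667)·(2.1667) + (-0.8333)·(-0.8333)) / 5 = 16.8333/5 = 3.3667
  S = [[6.1667, 1.3667],
 [1.3667, 3.3667]].

Step 3 — invert S. det(S) = 6.1667·3.3667 - (1.3667)² = 18.8933.
  S^{-1} = (1/det) · [[d, -b], [-b, a]] = [[0.1782, -0.0723],
 [-0.0723, 0.3264]].

Step 4 — quadratic form (x̄ - mu_0)^T · S^{-1} · (x̄ - mu_0):
  S^{-1} · (x̄ - mu_0) = (0.6616, -0.9121),
  (x̄ - mu_0)^T · [...] = (2.8333)·(0.6616) + (-2.1667)·(-0.9121) = 3.8509.

Step 5 — scale by n: T² = 6 · 3.8509 = 23.1052.

T² ≈ 23.1052


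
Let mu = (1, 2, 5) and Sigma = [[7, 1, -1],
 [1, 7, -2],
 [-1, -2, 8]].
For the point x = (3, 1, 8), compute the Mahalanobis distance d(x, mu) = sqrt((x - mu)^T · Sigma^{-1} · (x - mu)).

Step 1 — centre the observation: (x - mu) = (2, -1, 3).

Step 2 — invert Sigma (cofactor / det for 3×3, or solve directly):
  Sigma^{-1} = [[0.1473, -0.017, 0.0142],
 [-0.017, 0.1558, 0.0368],
 [0.0142, 0.0368, 0.136]].

Step 3 — form the quadratic (x - mu)^T · Sigma^{-1} · (x - mu):
  Sigma^{-1} · (x - mu) = (0.3541, -0.0793, 0.3994).
  (x - mu)^T · [Sigma^{-1} · (x - mu)] = (2)·(0.3541) + (-1)·(-0.0793) + (3)·(0.3994) = 1.9858.

Step 4 — take square root: d = √(1.9858) ≈ 1.4092.

d(x, mu) = √(1.9858) ≈ 1.4092


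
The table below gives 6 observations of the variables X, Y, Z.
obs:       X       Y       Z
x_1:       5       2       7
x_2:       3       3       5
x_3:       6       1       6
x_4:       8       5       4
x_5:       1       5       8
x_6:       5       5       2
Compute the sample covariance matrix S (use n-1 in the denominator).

Step 1 — column means:
  mean(X) = (5 + 3 + 6 + 8 + 1 + 5) / 6 = 28/6 = 4.6667
  mean(Y) = (2 + 3 + 1 + 5 + 5 + 5) / 6 = 21/6 = 3.5
  mean(Z) = (7 + 5 + 6 + 4 + 8 + 2) / 6 = 32/6 = 5.3333

Step 2 — sample covariance S[i,j] = (1/(n-1)) · Σ_k (x_{k,i} - mean_i) · (x_{k,j} - mean_j), with n-1 = 5.
  S[X,X] = ((0.3333)·(0.3333) + (-1.6667)·(-1.6667) + (1.3333)·(1.3333) + (3.3333)·(3.3333) + (-3.6667)·(-3.6667) + (0.3333)·(0.3333)) / 5 = 29.3333/5 = 5.8667
  S[X,Y] = ((0.3333)·(-1.5) + (-1.6667)·(-0.5) + (1.3333)·(-2.5) + (3.3333)·(1.5) + (-3.6667)·(1.5) + (0.3333)·(1.5)) / 5 = -3/5 = -0.6
  S[X,Z] = ((0.3333)·(1.6667) + (-1.6667)·(-0.3333) + (1.3333)·(0.6667) + (3.3333)·(-1.3333) + (-3.6667)·(2.6667) + (0.3333)·(-3.3333)) / 5 = -13.3333/5 = -2.6667
  S[Y,Y] = ((-1.5)·(-1.5) + (-0.5)·(-0.5) + (-2.5)·(-2.5) + (1.5)·(1.5) + (1.5)·(1.5) + (1.5)·(1.5)) / 5 = 15.5/5 = 3.1
  S[Y,Z] = ((-1.5)·(1.6667) + (-0.5)·(-0.3333) + (-2.5)·(0.6667) + (1.5)·(-1.3333) + (1.5)·(2.6667) + (1.5)·(-3.3333)) / 5 = -7/5 = -1.4
  S[Z,Z] = ((1.6667)·(1.6667) + (-0.3333)·(-0.3333) + (0.6667)·(0.6667) + (-1.3333)·(-1.3333) + (2.6667)·(2.6667) + (-3.3333)·(-3.3333)) / 5 = 23.3333/5 = 4.6667

S is symmetric (S[j,i] = S[i,j]). Assembling:

S = [[5.8667, -0.6, -2.6667],
 [-0.6, 3.1, -1.4],
 [-2.6667, -1.4, 4.6667]]


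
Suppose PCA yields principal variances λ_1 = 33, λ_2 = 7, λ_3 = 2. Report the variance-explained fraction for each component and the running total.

Step 1 — total variance = trace(Sigma) = Σ λ_i = 33 + 7 + 2 = 42.

Step 2 — fraction explained by component i = λ_i / Σ λ:
  PC1: 33/42 = 0.7857
  PC2: 7/42 = 0.1667
  PC3: 2/42 = 0.0476

Step 3 — cumulative fraction after k components = (λ_1 + ... + λ_k) / Σ λ:
  k = 1: 33/42 = 0.7857
  k = 2: (33 + 7)/42 = 40/42 = 0.9524
  k = 3: (33 + 7 + 2)/42 = 42/42 = 1

Summary (fraction, with percent):

explained: PC1 0.7857 (78.57%), PC2 0.1667 (16.67%), PC3 0.0476 (4.76%);  cumulative: 0.7857, 0.9524, 1


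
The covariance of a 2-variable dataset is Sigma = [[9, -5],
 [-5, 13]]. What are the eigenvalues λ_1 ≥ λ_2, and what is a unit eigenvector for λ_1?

Step 1 — characteristic polynomial of 2×2 Sigma:
  det(Sigma - λI) = λ² - trace · λ + det = 0.
  trace = 9 + 13 = 22, det = 9·13 - (-5)² = 92.
Step 2 — discriminant:
  Δ = trace² - 4·det = 484 - 368 = 116.
Step 3 — eigenvalues:
  λ = (trace ± √Δ)/2 = (22 ± 10.7703)/2,
  λ_1 = 16.3852,  λ_2 = 5.6148.

Step 4 — unit eigenvector for λ_1: solve (Sigma - λ_1 I)v = 0. First row:
  (9 - 16.3852)·v_x + (-5)·v_y = 0, i.e. (-7.3852)·v_x + (-5)·v_y = 0,
  so v ∝ (b, λ_1 - a) = (-5, 7.3852); multiply by -1 so the first entry is positive: u = (5, -7.3852).
  ||u|| = √((5)² + (-7.3852)²) = √(79.5407) ≈ 8.9186,
  v_1 = u/||u|| ≈ (0.5606, -0.8281) (||v_1|| = 1).

λ_1 = 16.3852,  λ_2 = 5.6148;  v_1 ≈ (0.5606, -0.8281)


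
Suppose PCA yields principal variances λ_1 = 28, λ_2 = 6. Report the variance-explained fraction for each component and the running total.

Step 1 — total variance = trace(Sigma) = Σ λ_i = 28 + 6 = 34.

Step 2 — fraction explained by component i = λ_i / Σ λ:
  PC1: 28/34 = 0.8235
  PC2: 6/34 = 0.1765

Step 3 — cumulative fraction after k components = (λ_1 + ... + λ_k) / Σ λ:
  k = 1: 28/34 = 0.8235
  k = 2: (28 + 6)/34 = 34/34 = 1

Summary (fraction, with percent):

explained: PC1 0.8235 (82.35%), PC2 0.1765 (17.65%);  cumulative: 0.8235, 1


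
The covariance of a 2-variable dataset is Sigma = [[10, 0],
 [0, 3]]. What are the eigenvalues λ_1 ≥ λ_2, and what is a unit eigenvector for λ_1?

Step 1 — characteristic polynomial of 2×2 Sigma:
  det(Sigma - λI) = λ² - trace · λ + det = 0.
  trace = 10 + 3 = 13, det = 10·3 - (0)² = 30.
Step 2 — discriminant:
  Δ = trace² - 4·det = 169 - 120 = 49.
Step 3 — eigenvalues:
  λ = (trace ± √Δ)/2 = (13 ± 7)/2,
  λ_1 = 10,  λ_2 = 3.

Step 4 — unit eigenvector for λ_1: Sigma is diagonal, so its eigenvectors are the coordinate axes. λ_1 = 10 is the diagonal entry on the first coordinate axis, hence
  v_1 = (1, 0) (||v_1|| = 1).

λ_1 = 10,  λ_2 = 3;  v_1 ≈ (1, 0)


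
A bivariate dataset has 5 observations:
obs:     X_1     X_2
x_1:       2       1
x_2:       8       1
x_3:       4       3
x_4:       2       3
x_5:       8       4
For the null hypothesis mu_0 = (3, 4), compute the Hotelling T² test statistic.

Step 1 — sample mean vector:
  mean(X_1) = (2 + 8 + 4 + 2 + 8) / 5 = 24/5 = 4.8
  mean(X_2) = (1 + 1 + 3 + 3 + 4) / 5 = 12/5 = 2.4
  x̄ = (4.8, 2.4),  deviation x̄ - mu_0 = (4.8, 2.4) - (3, 4) = (1.8, -1.6).

Step 2 — sample covariance matrix, S[i,j] = (1/(n-1)) · Σ_k (x_{k,i} - mean_i) · (x_{k,j} - mean_j), divisor n-1 = 4:
  S[X_1,X_1] = ((-2.8)·(-2.8) + (3.2)·(3.2) + (-0.8)·(-0.8) + (-2.8)·(-2.8) + (3.2)·(3.2)) / 4 = 36.8/4 = 9.2
  S[X_1,X_2] = ((-2.8)·(-1.4) + (3.2)·(-1.4) + (-0.8)·(0.6) + (-2.8)·(0.6) + (3.2)·(1.6)) / 4 = 2.4/4 = 0.6
  S[X_2,X_2] = ((-1.4)·(-1.4) + (-1.4)·(-1.4) + (0.6)·(0.6) + (0.6)·(0.6) + (1.6)·(1.6)) / 4 = 7.2/4 = 1.8
  S = [[9.2, 0.6],
 [0.6, 1.8]].

Step 3 — invert S. det(S) = 9.2·1.8 - (0.6)² = 16.2.
  S^{-1} = (1/det) · [[d, -b], [-b, a]] = [[0.1111, -0.037],
 [-0.037, 0.5679]].

Step 4 — quadratic form (x̄ - mu_0)^T · S^{-1} · (x̄ - mu_0):
  S^{-1} · (x̄ - mu_0) = (0.2593, -0.9753),
  (x̄ - mu_0)^T · [...] = (1.8)·(0.2593) + (-1.6)·(-0.9753) = 2.0272.

Step 5 — scale by n: T² = 5 · 2.0272 = 10.1358.

T² ≈ 10.1358


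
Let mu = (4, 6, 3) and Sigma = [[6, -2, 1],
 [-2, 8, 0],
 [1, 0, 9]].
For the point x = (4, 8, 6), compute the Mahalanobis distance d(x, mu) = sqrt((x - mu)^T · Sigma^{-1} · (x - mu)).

Step 1 — centre the observation: (x - mu) = (0, 2, 3).

Step 2 — invert Sigma (cofactor / det for 3×3, or solve directly):
  Sigma^{-1} = [[0.1856, 0.0464, -0.0206],
 [0.0464, 0.1366, -0.0052],
 [-0.0206, -0.0052, 0.1134]].

Step 3 — form the quadratic (x - mu)^T · Sigma^{-1} · (x - mu):
  Sigma^{-1} · (x - mu) = (0.0309, 0.2577, 0.3299).
  (x - mu)^T · [Sigma^{-1} · (x - mu)] = (0)·(0.0309) + (2)·(0.2577) + (3)·(0.3299) = 1.5052.

Step 4 — take square root: d = √(1.5052) ≈ 1.2268.

d(x, mu) = √(1.5052) ≈ 1.2268


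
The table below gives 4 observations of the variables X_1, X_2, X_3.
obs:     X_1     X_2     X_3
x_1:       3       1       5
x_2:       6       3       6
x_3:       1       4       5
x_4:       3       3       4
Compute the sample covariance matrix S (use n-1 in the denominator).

Step 1 — column means:
  mean(X_1) = (3 + 6 + 1 + 3) / 4 = 13/4 = 3.25
  mean(X_2) = (1 + 3 + 4 + 3) / 4 = 11/4 = 2.75
  mean(X_3) = (5 + 6 + 5 + 4) / 4 = 20/4 = 5

Step 2 — sample covariance S[i,j] = (1/(n-1)) · Σ_k (x_{k,i} - mean_i) · (x_{k,j} - mean_j), with n-1 = 3.
  S[X_1,X_1] = ((-0.25)·(-0.25) + (2.75)·(2.75) + (-2.25)·(-2.25) + (-0.25)·(-0.25)) / 3 = 12.75/3 = 4.25
  S[X_1,X_2] = ((-0.25)·(-1.75) + (2.75)·(0.25) + (-2.25)·(1.25) + (-0.25)·(0.25)) / 3 = -1.75/3 = -0.5833
  S[X_1,X_3] = ((-0.25)·(0) + (2.75)·(1) + (-2.25)·(0) + (-0.25)·(-1)) / 3 = 3/3 = 1
  S[X_2,X_2] = ((-1.75)·(-1.75) + (0.25)·(0.25) + (1.25)·(1.25) + (0.25)·(0.25)) / 3 = 4.75/3 = 1.5833
  S[X_2,X_3] = ((-1.75)·(0) + (0.25)·(1) + (1.25)·(0) + (0.25)·(-1)) / 3 = 0/3 = 0
  S[X_3,X_3] = ((0)·(0) + (1)·(1) + (0)·(0) + (-1)·(-1)) / 3 = 2/3 = 0.6667

S is symmetric (S[j,i] = S[i,j]). Assembling:

S = [[4.25, -0.5833, 1],
 [-0.5833, 1.5833, 0],
 [1, 0, 0.6667]]


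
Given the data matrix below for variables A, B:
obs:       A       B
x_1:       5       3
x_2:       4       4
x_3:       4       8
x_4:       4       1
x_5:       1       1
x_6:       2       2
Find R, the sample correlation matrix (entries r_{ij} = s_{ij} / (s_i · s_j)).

Step 1 — column means:
  mean(A) = (5 + 4 + 4 + 4 + 1 + 2) / 6 = 20/6 = 3.3333
  mean(B) = (3 + 4 + 8 + 1 + 1 + 2) / 6 = 19/6 = 3.1667

Step 2 — sample variances and covariances s[i,j] = (1/(n-1)) · Σ_k (x_{k,i} - mean_i) · (x_{k,j} - mean_j), with n-1 = 5:
  s[A,A] = ((1.6667)·(1.6667) + (0.6667)·(0.6667) + (0.6667)·(0.6667) + (0.6667)·(0.6667) + (-2.3333)·(-2.3333) + (-1.3333)·(-1.3333)) / 5 = 11.3333/5 = 2.2667
  s[A,B] = ((1.6667)·(-0.1667) + (0.6667)·(0.8333) + (0.6667)·(4.8333) + (0.6667)·(-2.1667) + (-2.3333)·(-2.1667) + (-1.3333)·(-1.1667)) / 5 = 8.6667/5 = 1.7333
  s[B,B] = ((-0.1667)·(-0.1667) + (0.8333)·(0.8333) + (4.8333)·(4.8333) + (-2.1667)·(-2.1667) + (-2.1667)·(-2.1667) + (-1.1667)·(-1.1667)) / 5 = 34.8333/5 = 6.9667
  Sample standard deviations s_i = √(s[i,i]):
  s(A) = √(2.2667) = 1.5055
  s(B) = √(6.9667) = 2.6394

Step 3 — r_{ij} = s_{ij} / (s_i · s_j):
  r[A,A] = 1 (diagonal).
  r[A,B] = 1.7333 / (1.5055 · 2.6394) = 1.7333 / 3.9738 = 0.4362
  r[B,B] = 1 (diagonal).

R is symmetric with unit diagonal. Assembling:

R = [[1, 0.4362],
 [0.4362, 1]]


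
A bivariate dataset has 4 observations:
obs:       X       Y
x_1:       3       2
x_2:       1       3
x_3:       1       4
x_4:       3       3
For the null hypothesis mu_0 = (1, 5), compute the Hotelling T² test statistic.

Step 1 — sample mean vector:
  mean(X) = (3 + 1 + 1 + 3) / 4 = 8/4 = 2
  mean(Y) = (2 + 3 + 4 + 3) / 4 = 12/4 = 3
  x̄ = (2, 3),  deviation x̄ - mu_0 = (2, 3) - (1, 5) = (1, -2).

Step 2 — sample covariance matrix, S[i,j] = (1/(n-1)) · Σ_k (x_{k,i} - mean_i) · (x_{k,j} - mean_j), divisor n-1 = 3:
  S[X,X] = ((1)·(1) + (-1)·(-1) + (-1)·(-1) + (1)·(1)) / 3 = 4/3 = 1.3333
  S[X,Y] = ((1)·(-1) + (-1)·(0) + (-1)·(1) + (1)·(0)) / 3 = -2/3 = -0.6667
  S[Y,Y] = ((-1)·(-1) + (0)·(0) + (1)·(1) + (0)·(0)) / 3 = 2/3 = 0.6667
  S = [[1.3333, -0.6667],
 [-0.6667, 0.6667]].

Step 3 — invert S. det(S) = 1.3333·0.6667 - (-0.6667)² = 0.4444.
  S^{-1} = (1/det) · [[d, -b], [-b, a]] = [[1.5, 1.5],
 [1.5, 3]].

Step 4 — quadratic form (x̄ - mu_0)^T · S^{-1} · (x̄ - mu_0):
  S^{-1} · (x̄ - mu_0) = (-1.5, -4.5),
  (x̄ - mu_0)^T · [...] = (1)·(-1.5) + (-2)·(-4.5) = 7.5.

Step 5 — scale by n: T² = 4 · 7.5 = 30.

T² ≈ 30


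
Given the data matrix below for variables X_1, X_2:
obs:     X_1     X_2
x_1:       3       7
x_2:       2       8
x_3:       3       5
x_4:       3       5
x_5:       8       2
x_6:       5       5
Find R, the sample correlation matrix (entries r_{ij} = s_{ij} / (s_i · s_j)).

Step 1 — column means:
  mean(X_1) = (3 + 2 + 3 + 3 + 8 + 5) / 6 = 24/6 = 4
  mean(X_2) = (7 + 8 + 5 + 5 + 2 + 5) / 6 = 32/6 = 5.3333

Step 2 — sample variances and covariances s[i,j] = (1/(n-1)) · Σ_k (x_{k,i} - mean_i) · (x_{k,j} - mean_j), with n-1 = 5:
  s[X_1,X_1] = ((-1)·(-1) + (-2)·(-2) + (-1)·(-1) + (-1)·(-1) + (4)·(4) + (1)·(1)) / 5 = 24/5 = 4.8
  s[X_1,X_2] = ((-1)·(1.6667) + (-2)·(2.6667) + (-1)·(-0.3333) + (-1)·(-0.3333) + (4)·(-3.3333) + (1)·(-0.3333)) / 5 = -20/5 = -4
  s[X_2,X_2] = ((1.6667)·(1.6667) + (2.6667)·(2.6667) + (-0.3333)·(-0.3333) + (-0.3333)·(-0.3333) + (-3.3333)·(-3.3333) + (-0.3333)·(-0.3333)) / 5 = 21.3333/5 = 4.2667
  Sample standard deviations s_i = √(s[i,i]):
  s(X_1) = √(4.8) = 2.1909
  s(X_2) = √(4.2667) = 2.0656

Step 3 — r_{ij} = s_{ij} / (s_i · s_j):
  r[X_1,X_1] = 1 (diagonal).
  r[X_1,X_2] = -4 / (2.1909 · 2.0656) = -4 / 4.5255 = -0.8839
  r[X_2,X_2] = 1 (diagonal).

R is symmetric with unit diagonal. Assembling:

R = [[1, -0.8839],
 [-0.8839, 1]]


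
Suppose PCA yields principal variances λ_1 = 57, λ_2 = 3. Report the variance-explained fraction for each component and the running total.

Step 1 — total variance = trace(Sigma) = Σ λ_i = 57 + 3 = 60.

Step 2 — fraction explained by component i = λ_i / Σ λ:
  PC1: 57/60 = 0.95
  PC2: 3/60 = 0.05

Step 3 — cumulative fraction after k components = (λ_1 + ... + λ_k) / Σ λ:
  k = 1: 57/60 = 0.95
  k = 2: (57 + 3)/60 = 60/60 = 1

Summary (fraction, with percent):

explained: PC1 0.95 (95%), PC2 0.05 (5%);  cumulative: 0.95, 1


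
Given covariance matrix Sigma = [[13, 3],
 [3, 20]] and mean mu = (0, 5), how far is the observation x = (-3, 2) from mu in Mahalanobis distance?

Step 1 — centre the observation: (x - mu) = (-3, -3).

Step 2 — invert Sigma. det(Sigma) = 13·20 - (3)² = 251.
  Sigma^{-1} = (1/det) · [[d, -b], [-b, a]] = [[0.0797, -0.012],
 [-0.012, 0.0518]].

Step 3 — form the quadratic (x - mu)^T · Sigma^{-1} · (x - mu):
  Sigma^{-1} · (x - mu) = (-0.2032, -0.1195).
  (x - mu)^T · [Sigma^{-1} · (x - mu)] = (-3)·(-0.2032) + (-3)·(-0.1195) = 0.9681.

Step 4 — take square root: d = √(0.9681) ≈ 0.9839.

d(x, mu) = √(0.9681) ≈ 0.9839


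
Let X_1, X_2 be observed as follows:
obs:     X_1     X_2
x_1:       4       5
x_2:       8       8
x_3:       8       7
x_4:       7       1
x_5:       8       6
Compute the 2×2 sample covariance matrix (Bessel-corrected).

Step 1 — column means:
  mean(X_1) = (4 + 8 + 8 + 7 + 8) / 5 = 35/5 = 7
  mean(X_2) = (5 + 8 + 7 + 1 + 6) / 5 = 27/5 = 5.4

Step 2 — sample covariance S[i,j] = (1/(n-1)) · Σ_k (x_{k,i} - mean_i) · (x_{k,j} - mean_j), with n-1 = 4.
  S[X_1,X_1] = ((-3)·(-3) + (1)·(1) + (1)·(1) + (0)·(0) + (1)·(1)) / 4 = 12/4 = 3
  S[X_1,X_2] = ((-3)·(-0.4) + (1)·(2.6) + (1)·(1.6) + (0)·(-4.4) + (1)·(0.6)) / 4 = 6/4 = 1.5
  S[X_2,X_2] = ((-0.4)·(-0.4) + (2.6)·(2.6) + (1.6)·(1.6) + (-4.4)·(-4.4) + (0.6)·(0.6)) / 4 = 29.2/4 = 7.3

S is symmetric (S[j,i] = S[i,j]). Assembling:

S = [[3, 1.5],
 [1.5, 7.3]]


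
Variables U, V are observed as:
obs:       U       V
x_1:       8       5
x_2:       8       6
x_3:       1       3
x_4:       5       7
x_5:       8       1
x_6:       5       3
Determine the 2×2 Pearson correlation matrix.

Step 1 — column means:
  mean(U) = (8 + 8 + 1 + 5 + 8 + 5) / 6 = 35/6 = 5.8333
  mean(V) = (5 + 6 + 3 + 7 + 1 + 3) / 6 = 25/6 = 4.1667

Step 2 — sample variances and covariances s[i,j] = (1/(n-1)) · Σ_k (x_{k,i} - mean_i) · (x_{k,j} - mean_j), with n-1 = 5:
  s[U,U] = ((2.1667)·(2.1667) + (2.1667)·(2.1667) + (-4.8333)·(-4.8333) + (-0.8333)·(-0.8333) + (2.1667)·(2.1667) + (-0.8333)·(-0.8333)) / 5 = 38.8333/5 = 7.7667
  s[U,V] = ((2.1667)·(0.8333) + (2.1667)·(1.8333) + (-4.8333)·(-1.1667) + (-0.8333)·(2.8333) + (2.1667)·(-3.1667) + (-0.8333)·(-1.1667)) / 5 = 3.1667/5 = 0.6333
  s[V,V] = ((0.8333)·(0.8333) + (1.8333)·(1.8333) + (-1.1667)·(-1.1667) + (2.8333)·(2.8333) + (-3.1667)·(-3.1667) + (-1.1667)·(-1.1667)) / 5 = 24.8333/5 = 4.9667
  Sample standard deviations s_i = √(s[i,i]):
  s(U) = √(7.7667) = 2.7869
  s(V) = √(4.9667) = 2.2286

Step 3 — r_{ij} = s_{ij} / (s_i · s_j):
  r[U,U] = 1 (diagonal).
  r[U,V] = 0.6333 / (2.7869 · 2.2286) = 0.6333 / 6.2108 = 0.102
  r[V,V] = 1 (diagonal).

R is symmetric with unit diagonal. Assembling:

R = [[1, 0.102],
 [0.102, 1]]


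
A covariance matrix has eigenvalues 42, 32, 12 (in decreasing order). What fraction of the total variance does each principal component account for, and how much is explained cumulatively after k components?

Step 1 — total variance = trace(Sigma) = Σ λ_i = 42 + 32 + 12 = 86.

Step 2 — fraction explained by component i = λ_i / Σ λ:
  PC1: 42/86 = 0.4884
  PC2: 32/86 = 0.3721
  PC3: 12/86 = 0.1395

Step 3 — cumulative fraction after k components = (λ_1 + ... + λ_k) / Σ λ:
  k = 1: 42/86 = 0.4884
  k = 2: (42 + 32)/86 = 74/86 = 0.8605
  k = 3: (42 + 32 + 12)/86 = 86/86 = 1

Summary (fraction, with percent):

explained: PC1 0.4884 (48.84%), PC2 0.3721 (37.21%), PC3 0.1395 (13.95%);  cumulative: 0.4884, 0.8605, 1


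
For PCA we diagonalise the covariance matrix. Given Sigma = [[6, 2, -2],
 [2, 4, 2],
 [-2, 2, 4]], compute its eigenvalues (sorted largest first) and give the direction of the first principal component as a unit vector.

Step 1 — characteristic polynomial p(λ) = det(λI - Sigma) = λ³ - tr·λ² + c_1·λ - det, where tr = trace, c_1 = sum of the principal 2×2 minors, det = det(Sigma):
  tr = 6 + 4 + 4 = 14,
  c_1 = (6·4 - (2)²) + (6·4 - (-2)²) + (4·4 - (2)²) = 20 + 20 + 12 = 52,
  det = 6·(4·4 - (2)²) - (2)·((2)·4 - (2)·(-2)) + (-2)·((2)·(2) - 4·(-2)) = 6·(12) - (2)·(12) + (-2)·(12) = 24.
  So p(λ) = λ³ - 14λ² + 52λ - 24.
Step 2 — look for an integer root (rational root theorem: any rational root is an integer divisor of 24). Testing λ = 6:
  p(6) = 216 - 504 + 312 - 24 = 0  ✓
  Dividing out (λ - 6): p(λ) = (λ - 6)(λ² - 8λ + 4).
Step 3 — remaining eigenvalues from the quadratic λ² - 8λ + 4 = 0:
  Δ = 8² - 4·4 = 64 - 16 = 48,  λ = (8 ± √48)/2 = (8 ± 6.9282)/2 ≈ 7.4641 or 0.5359.
  Sorted: λ_1 = 7.4641,  λ_2 = 6,  λ_3 = 0.5359  (check: sum = 14 = tr ✓).

Step 4 — unit eigenvector for λ_1 ≈ 7.4641: v spans the null space of (Sigma - λ_1 I), whose rows are
  r_1 = (-1.4641, 2, -2),  r_2 = (2, -3.4641, 2),  r_3 = (-2, 2, -3.4641).
  v is orthogonal to every row, so take v ∝ r_1 × r_2 = ((2)·(2) - (-2)·(-3.4641), (-2)·(2) - (-1.4641)·(2), (-1.4641)·(-3.4641) - (2)·(2)) ≈ (-2.9282, -1.0718, 1.0718).
  Rescale (multiply by -1 so the first nonzero entry is positive): u = (2.9282, 1.0718, -1.0718).
  ||u|| = √((2.9282)² + (1.0718)² + (-1.0718)²) = √(10.8719) ≈ 3.2973,  v_1 = u/||u|| ≈ (0.8881, 0.3251, -0.3251) (||v_1|| = 1).

λ_1 = 7.4641,  λ_2 = 6,  λ_3 = 0.5359;  v_1 ≈ (0.8881, 0.3251, -0.3251)


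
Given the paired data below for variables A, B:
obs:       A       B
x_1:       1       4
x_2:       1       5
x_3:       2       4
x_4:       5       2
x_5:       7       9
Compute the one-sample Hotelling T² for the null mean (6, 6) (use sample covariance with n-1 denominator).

Step 1 — sample mean vector:
  mean(A) = (1 + 1 + 2 + 5 + 7) / 5 = 16/5 = 3.2
  mean(B) = (4 + 5 + 4 + 2 + 9) / 5 = 24/5 = 4.8
  x̄ = (3.2, 4.8),  deviation x̄ - mu_0 = (3.2, 4.8) - (6, 6) = (-2.8, -1.2).

Step 2 — sample covariance matrix, S[i,j] = (1/(n-1)) · Σ_k (x_{k,i} - mean_i) · (x_{k,j} - mean_j), divisor n-1 = 4:
  S[A,A] = ((-2.2)·(-2.2) + (-2.2)·(-2.2) + (-1.2)·(-1.2) + (1.8)·(1.8) + (3.8)·(3.8)) / 4 = 28.8/4 = 7.2
  S[A,B] = ((-2.2)·(-0.8) + (-2.2)·(0.2) + (-1.2)·(-0.8) + (1.8)·(-2.8) + (3.8)·(4.2)) / 4 = 13.2/4 = 3.3
  S[B,B] = ((-0.8)·(-0.8) + (0.2)·(0.2) + (-0.8)·(-0.8) + (-2.8)·(-2.8) + (4.2)·(4.2)) / 4 = 26.8/4 = 6.7
  S = [[7.2, 3.3],
 [3.3, 6.7]].

Step 3 — invert S. det(S) = 7.2·6.7 - (3.3)² = 37.35.
  S^{-1} = (1/det) · [[d, -b], [-b, a]] = [[0.1794, -0.0884],
 [-0.0884, 0.1928]].

Step 4 — quadratic form (x̄ - mu_0)^T · S^{-1} · (x̄ - mu_0):
  S^{-1} · (x̄ - mu_0) = (-0.3963, 0.0161),
  (x̄ - mu_0)^T · [...] = (-2.8)·(-0.3963) + (-1.2)·(0.0161) = 1.0902.

Step 5 — scale by n: T² = 5 · 1.0902 = 5.4511.

T² ≈ 5.4511


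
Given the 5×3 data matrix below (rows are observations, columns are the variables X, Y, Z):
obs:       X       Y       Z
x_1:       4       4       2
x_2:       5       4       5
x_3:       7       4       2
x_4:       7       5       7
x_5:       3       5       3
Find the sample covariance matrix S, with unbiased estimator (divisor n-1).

Step 1 — column means:
  mean(X) = (4 + 5 + 7 + 7 + 3) / 5 = 26/5 = 5.2
  mean(Y) = (4 + 4 + 4 + 5 + 5) / 5 = 22/5 = 4.4
  mean(Z) = (2 + 5 + 2 + 7 + 3) / 5 = 19/5 = 3.8

Step 2 — sample covariance S[i,j] = (1/(n-1)) · Σ_k (x_{k,i} - mean_i) · (x_{k,j} - mean_j), with n-1 = 4.
  S[X,X] = ((-1.2)·(-1.2) + (-0.2)·(-0.2) + (1.8)·(1.8) + (1.8)·(1.8) + (-2.2)·(-2.2)) / 4 = 12.8/4 = 3.2
  S[X,Y] = ((-1.2)·(-0.4) + (-0.2)·(-0.4) + (1.8)·(-0.4) + (1.8)·(0.6) + (-2.2)·(0.6)) / 4 = -0.4/4 = -0.1
  S[X,Z] = ((-1.2)·(-1.8) + (-0.2)·(1.2) + (1.8)·(-1.8) + (1.8)·(3.2) + (-2.2)·(-0.8)) / 4 = 6.2/4 = 1.55
  S[Y,Y] = ((-0.4)·(-0.4) + (-0.4)·(-0.4) + (-0.4)·(-0.4) + (0.6)·(0.6) + (0.6)·(0.6)) / 4 = 1.2/4 = 0.3
  S[Y,Z] = ((-0.4)·(-1.8) + (-0.4)·(1.2) + (-0.4)·(-1.8) + (0.6)·(3.2) + (0.6)·(-0.8)) / 4 = 2.4/4 = 0.6
  S[Z,Z] = ((-1.8)·(-1.8) + (1.2)·(1.2) + (-1.8)·(-1.8) + (3.2)·(3.2) + (-0.8)·(-0.8)) / 4 = 18.8/4 = 4.7

S is symmetric (S[j,i] = S[i,j]). Assembling:

S = [[3.2, -0.1, 1.55],
 [-0.1, 0.3, 0.6],
 [1.55, 0.6, 4.7]]


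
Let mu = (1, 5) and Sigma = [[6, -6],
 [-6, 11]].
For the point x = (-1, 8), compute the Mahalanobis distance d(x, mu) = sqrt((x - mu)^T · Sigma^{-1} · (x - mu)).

Step 1 — centre the observation: (x - mu) = (-2, 3).

Step 2 — invert Sigma. det(Sigma) = 6·11 - (-6)² = 30.
  Sigma^{-1} = (1/det) · [[d, -b], [-b, a]] = [[0.3667, 0.2],
 [0.2, 0.2]].

Step 3 — form the quadratic (x - mu)^T · Sigma^{-1} · (x - mu):
  Sigma^{-1} · (x - mu) = (-0.1333, 0.2).
  (x - mu)^T · [Sigma^{-1} · (x - mu)] = (-2)·(-0.1333) + (3)·(0.2) = 0.8667.

Step 4 — take square root: d = √(0.8667) ≈ 0.9309.

d(x, mu) = √(0.8667) ≈ 0.9309


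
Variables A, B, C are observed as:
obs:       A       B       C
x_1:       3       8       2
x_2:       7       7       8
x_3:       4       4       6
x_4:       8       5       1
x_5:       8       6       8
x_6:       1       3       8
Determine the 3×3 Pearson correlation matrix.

Step 1 — column means:
  mean(A) = (3 + 7 + 4 + 8 + 8 + 1) / 6 = 31/6 = 5.1667
  mean(B) = (8 + 7 + 4 + 5 + 6 + 3) / 6 = 33/6 = 5.5
  mean(C) = (2 + 8 + 6 + 1 + 8 + 8) / 6 = 33/6 = 5.5

Step 2 — sample variances and covariances s[i,j] = (1/(n-1)) · Σ_k (x_{k,i} - mean_i) · (x_{k,j} - mean_j), with n-1 = 5:
  s[A,A] = ((-2.1667)·(-2.1667) + (1.8333)·(1.8333) + (-1.1667)·(-1.1667) + (2.8333)·(2.8333) + (2.8333)·(2.8333) + (-4.1667)·(-4.1667)) / 5 = 42.8333/5 = 8.5667
  s[A,B] = ((-2.1667)·(2.5) + (1.8333)·(1.5) + (-1.1667)·(-1.5) + (2.8333)·(-0.5) + (2.8333)·(0.5) + (-4.1667)·(-2.5)) / 5 = 9.5/5 = 1.9
  s[A,C] = ((-2.1667)·(-3.5) + (1.8333)·(2.5) + (-1.1667)·(0.5) + (2.8333)·(-4.5) + (2.8333)·(2.5) + (-4.1667)·(2.5)) / 5 = -4.5/5 = -0.9
  s[B,B] = ((2.5)·(2.5) + (1.5)·(1.5) + (-1.5)·(-1.5) + (-0.5)·(-0.5) + (0.5)·(0.5) + (-2.5)·(-2.5)) / 5 = 17.5/5 = 3.5
  s[B,C] = ((2.5)·(-3.5) + (1.5)·(2.5) + (-1.5)·(0.5) + (-0.5)·(-4.5) + (0.5)·(2.5) + (-2.5)·(2.5)) / 5 = -8.5/5 = -1.7
  s[C,C] = ((-3.5)·(-3.5) + (2.5)·(2.5) + (0.5)·(0.5) + (-4.5)·(-4.5) + (2.5)·(2.5) + (2.5)·(2.5)) / 5 = 51.5/5 = 10.3
  Sample standard deviations s_i = √(s[i,i]):
  s(A) = √(8.5667) = 2.9269
  s(B) = √(3.5) = 1.8708
  s(C) = √(10.3) = 3.2094

Step 3 — r_{ij} = s_{ij} / (s_i · s_j):
  r[A,A] = 1 (diagonal).
  r[A,B] = 1.9 / (2.9269 · 1.8708) = 1.9 / 5.4757 = 0.347
  r[A,C] = -0.9 / (2.9269 · 3.2094) = -0.9 / 9.3934 = -0.0958
  r[B,B] = 1 (diagonal).
  r[B,C] = -1.7 / (1.8708 · 3.2094) = -1.7 / 6.0042 = -0.2831
  r[C,C] = 1 (diagonal).

R is symmetric with unit diagonal. Assembling:

R = [[1, 0.347, -0.0958],
 [0.347, 1, -0.2831],
 [-0.0958, -0.2831, 1]]


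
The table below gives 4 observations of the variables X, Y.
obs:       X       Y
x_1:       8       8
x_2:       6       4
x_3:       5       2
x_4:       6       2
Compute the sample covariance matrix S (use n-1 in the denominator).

Step 1 — column means:
  mean(X) = (8 + 6 + 5 + 6) / 4 = 25/4 = 6.25
  mean(Y) = (8 + 4 + 2 + 2) / 4 = 16/4 = 4

Step 2 — sample covariance S[i,j] = (1/(n-1)) · Σ_k (x_{k,i} - mean_i) · (x_{k,j} - mean_j), with n-1 = 3.
  S[X,X] = ((1.75)·(1.75) + (-0.25)·(-0.25) + (-1.25)·(-1.25) + (-0.25)·(-0.25)) / 3 = 4.75/3 = 1.5833
  S[X,Y] = ((1.75)·(4) + (-0.25)·(0) + (-1.25)·(-2) + (-0.25)·(-2)) / 3 = 10/3 = 3.3333
  S[Y,Y] = ((4)·(4) + (0)·(0) + (-2)·(-2) + (-2)·(-2)) / 3 = 24/3 = 8

S is symmetric (S[j,i] = S[i,j]). Assembling:

S = [[1.5833, 3.3333],
 [3.3333, 8]]


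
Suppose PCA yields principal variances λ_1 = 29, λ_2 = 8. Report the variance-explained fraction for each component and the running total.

Step 1 — total variance = trace(Sigma) = Σ λ_i = 29 + 8 = 37.

Step 2 — fraction explained by component i = λ_i / Σ λ:
  PC1: 29/37 = 0.7838
  PC2: 8/37 = 0.2162

Step 3 — cumulative fraction after k components = (λ_1 + ... + λ_k) / Σ λ:
  k = 1: 29/37 = 0.7838
  k = 2: (29 + 8)/37 = 37/37 = 1

Summary (fraction, with percent):

explained: PC1 0.7838 (78.38%), PC2 0.2162 (21.62%);  cumulative: 0.7838, 1


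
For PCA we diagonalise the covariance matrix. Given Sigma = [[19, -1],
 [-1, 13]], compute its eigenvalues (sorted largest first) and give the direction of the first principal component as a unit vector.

Step 1 — characteristic polynomial of 2×2 Sigma:
  det(Sigma - λI) = λ² - trace · λ + det = 0.
  trace = 19 + 13 = 32, det = 19·13 - (-1)² = 246.
Step 2 — discriminant:
  Δ = trace² - 4·det = 1024 - 984 = 40.
Step 3 — eigenvalues:
  λ = (trace ± √Δ)/2 = (32 ± 6.3246)/2,
  λ_1 = 19.1623,  λ_2 = 12.8377.

Step 4 — unit eigenvector for λ_1: solve (Sigma - λ_1 I)v = 0. First row:
  (19 - 19.1623)·v_x + (-1)·v_y = 0, i.e. (-0.1623)·v_x + (-1)·v_y = 0,
  so v ∝ (b, λ_1 - a) = (-1, 0.1623); multiply by -1 so the first entry is positive: u = (1, -0.1623).
  ||u|| = √((1)² + (-0.1623)²) = √(1.0263) ≈ 1.0131,
  v_1 = u/||u|| ≈ (0.9871, -0.1602) (||v_1|| = 1).

λ_1 = 19.1623,  λ_2 = 12.8377;  v_1 ≈ (0.9871, -0.1602)


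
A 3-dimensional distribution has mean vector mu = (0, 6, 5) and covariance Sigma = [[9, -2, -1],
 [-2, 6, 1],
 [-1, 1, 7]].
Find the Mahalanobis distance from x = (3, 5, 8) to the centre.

Step 1 — centre the observation: (x - mu) = (3, -1, 3).

Step 2 — invert Sigma (cofactor / det for 3×3, or solve directly):
  Sigma^{-1} = [[0.1209, 0.0383, 0.0118],
 [0.0383, 0.1829, -0.0206],
 [0.0118, -0.0206, 0.1475]].

Step 3 — form the quadratic (x - mu)^T · Sigma^{-1} · (x - mu):
  Sigma^{-1} · (x - mu) = (0.3599, -0.1298, 0.4985).
  (x - mu)^T · [Sigma^{-1} · (x - mu)] = (3)·(0.3599) + (-1)·(-0.1298) + (3)·(0.4985) = 2.705.

Step 4 — take square root: d = √(2.705) ≈ 1.6447.

d(x, mu) = √(2.705) ≈ 1.6447


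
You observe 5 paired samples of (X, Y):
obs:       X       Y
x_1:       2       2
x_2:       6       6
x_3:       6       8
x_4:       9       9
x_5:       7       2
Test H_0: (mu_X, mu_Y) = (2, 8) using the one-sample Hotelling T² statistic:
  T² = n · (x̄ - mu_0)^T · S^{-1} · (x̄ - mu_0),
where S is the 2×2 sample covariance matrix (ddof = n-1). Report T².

Step 1 — sample mean vector:
  mean(X) = (2 + 6 + 6 + 9 + 7) / 5 = 30/5 = 6
  mean(Y) = (2 + 6 + 8 + 9 + 2) / 5 = 27/5 = 5.4
  x̄ = (6, 5.4),  deviation x̄ - mu_0 = (6, 5.4) - (2, 8) = (4, -2.6).

Step 2 — sample covariance matrix, S[i,j] = (1/(n-1)) · Σ_k (x_{k,i} - mean_i) · (x_{k,j} - mean_j), divisor n-1 = 4:
  S[X,X] = ((-4)·(-4) + (0)·(0) + (0)·(0) + (3)·(3) + (1)·(1)) / 4 = 26/4 = 6.5
  S[X,Y] = ((-4)·(-3.4) + (0)·(0.6) + (0)·(2.6) + (3)·(3.6) + (1)·(-3.4)) / 4 = 21/4 = 5.25
  S[Y,Y] = ((-3.4)·(-3.4) + (0.6)·(0.6) + (2.6)·(2.6) + (3.6)·(3.6) + (-3.4)·(-3.4)) / 4 = 43.2/4 = 10.8
  S = [[6.5, 5.25],
 [5.25, 10.8]].

Step 3 — invert S. det(S) = 6.5·10.8 - (5.25)² = 42.6375.
  S^{-1} = (1/det) · [[d, -b], [-b, a]] = [[0.2533, -0.1231],
 [-0.1231, 0.1524]].

Step 4 — quadratic form (x̄ - mu_0)^T · S^{-1} · (x̄ - mu_0):
  S^{-1} · (x̄ - mu_0) = (1.3333, -0.8889),
  (x̄ - mu_0)^T · [...] = (4)·(1.3333) + (-2.6)·(-0.8889) = 7.6444.

Step 5 — scale by n: T² = 5 · 7.6444 = 38.2222.

T² ≈ 38.2222


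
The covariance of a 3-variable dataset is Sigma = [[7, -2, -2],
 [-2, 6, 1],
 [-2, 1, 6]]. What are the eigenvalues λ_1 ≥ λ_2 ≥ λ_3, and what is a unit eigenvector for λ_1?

Step 1 — characteristic polynomial p(λ) = det(λI - Sigma) = λ³ - tr·λ² + c_1·λ - det, where tr = trace, c_1 = sum of the principal 2×2 minors, det = det(Sigma):
  tr = 7 + 6 + 6 = 19,
  c_1 = (7·6 - (-2)²) + (7·6 - (-2)²) + (6·6 - (1)²) = 38 + 38 + 35 = 111,
  det = 7·(6·6 - (1)²) - (-2)·((-2)·6 - (1)·(-2)) + (-2)·((-2)·(1) - 6·(-2)) = 7·(35) - (-2)·(-10) + (-2)·(10) = 205.
  So p(λ) = λ³ - 19λ² + 111λ - 205.
Step 2 — look for an integer root (rational root theorem: any rational root is an integer divisor of 205). Testing λ = 5:
  p(5) = 125 - 475 + 555 - 205 = 0  ✓
  Dividing out (λ - 5): p(λ) = (λ - 5)(λ² - 14λ + 41).
Step 3 — remaining eigenvalues from the quadratic λ² - 14λ + 41 = 0:
  Δ = 14² - 4·41 = 196 - 164 = 32,  λ = (14 ± √32)/2 = (14 ± 5.6569)/2 ≈ 9.8284 or 4.1716.
  Sorted: λ_1 = 9.8284,  λ_2 = 5,  λ_3 = 4.1716  (check: sum = 19 = tr ✓).

Step 4 — unit eigenvector for λ_1 ≈ 9.8284: v spans the null space of (Sigma - λ_1 I), whose rows are
  r_1 = (-2.8284, -2, -2),  r_2 = (-2, -3.8284, 1),  r_3 = (-2, 1, -3.8284).
  v is orthogonal to every row, so take v ∝ r_1 × r_2 = ((-2)·(1) - (-2)·(-3.8284), (-2)·(-2) - (-2.8284)·(1), (-2.8284)·(-3.8284) - (-2)·(-2)) ≈ (-9.6569, 6.8284, 6.8284).
  Rescale (multiply by -1 so the first nonzero entry is positive): u = (9.6569, -6.8284, -6.8284).
  ||u|| = √((9.6569)² + (-6.8284)² + (-6.8284)²) = √(186.5097) ≈ 13.6569,  v_1 = u/||u|| ≈ (0.7071, -0.5, -0.5) (||v_1|| = 1).

λ_1 = 9.8284,  λ_2 = 5,  λ_3 = 4.1716;  v_1 ≈ (0.7071, -0.5, -0.5)


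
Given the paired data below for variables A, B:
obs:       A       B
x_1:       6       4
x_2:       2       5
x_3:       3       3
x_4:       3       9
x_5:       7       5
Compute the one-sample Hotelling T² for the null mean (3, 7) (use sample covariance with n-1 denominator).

Step 1 — sample mean vector:
  mean(A) = (6 + 2 + 3 + 3 + 7) / 5 = 21/5 = 4.2
  mean(B) = (4 + 5 + 3 + 9 + 5) / 5 = 26/5 = 5.2
  x̄ = (4.2, 5.2),  deviation x̄ - mu_0 = (4.2, 5.2) - (3, 7) = (1.2, -1.8).

Step 2 — sample covariance matrix, S[i,j] = (1/(n-1)) · Σ_k (x_{k,i} - mean_i) · (x_{k,j} - mean_j), divisor n-1 = 4:
  S[A,A] = ((1.8)·(1.8) + (-2.2)·(-2.2) + (-1.2)·(-1.2) + (-1.2)·(-1.2) + (2.8)·(2.8)) / 4 = 18.8/4 = 4.7
  S[A,B] = ((1.8)·(-1.2) + (-2.2)·(-0.2) + (-1.2)·(-2.2) + (-1.2)·(3.8) + (2.8)·(-0.2)) / 4 = -4.2/4 = -1.05
  S[B,B] = ((-1.2)·(-1.2) + (-0.2)·(-0.2) + (-2.2)·(-2.2) + (3.8)·(3.8) + (-0.2)·(-0.2)) / 4 = 20.8/4 = 5.2
  S = [[4.7, -1.05],
 [-1.05, 5.2]].

Step 3 — invert S. det(S) = 4.7·5.2 - (-1.05)² = 23.3375.
  S^{-1} = (1/det) · [[d, -b], [-b, a]] = [[0.2228, 0.045],
 [0.045, 0.2014]].

Step 4 — quadratic form (x̄ - mu_0)^T · S^{-1} · (x̄ - mu_0):
  S^{-1} · (x̄ - mu_0) = (0.1864, -0.3085),
  (x̄ - mu_0)^T · [...] = (1.2)·(0.1864) + (-1.8)·(-0.3085) = 0.779.

Step 5 — scale by n: T² = 5 · 0.779 = 3.895.

T² ≈ 3.895


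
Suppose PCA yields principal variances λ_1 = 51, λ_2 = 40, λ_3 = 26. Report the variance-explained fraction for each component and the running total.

Step 1 — total variance = trace(Sigma) = Σ λ_i = 51 + 40 + 26 = 117.

Step 2 — fraction explained by component i = λ_i / Σ λ:
  PC1: 51/117 = 0.4359
  PC2: 40/117 = 0.3419
  PC3: 26/117 = 0.2222

Step 3 — cumulative fraction after k components = (λ_1 + ... + λ_k) / Σ λ:
  k = 1: 51/117 = 0.4359
  k = 2: (51 + 40)/117 = 91/117 = 0.7778
  k = 3: (51 + 40 + 26)/117 = 117/117 = 1

Summary (fraction, with percent):

explained: PC1 0.4359 (43.59%), PC2 0.3419 (34.19%), PC3 0.2222 (22.22%);  cumulative: 0.4359, 0.7778, 1


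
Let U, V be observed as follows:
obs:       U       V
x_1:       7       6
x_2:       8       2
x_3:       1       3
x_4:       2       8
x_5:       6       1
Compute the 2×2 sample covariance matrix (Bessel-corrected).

Step 1 — column means:
  mean(U) = (7 + 8 + 1 + 2 + 6) / 5 = 24/5 = 4.8
  mean(V) = (6 + 2 + 3 + 8 + 1) / 5 = 20/5 = 4

Step 2 — sample covariance S[i,j] = (1/(n-1)) · Σ_k (x_{k,i} - mean_i) · (x_{k,j} - mean_j), with n-1 = 4.
  S[U,U] = ((2.2)·(2.2) + (3.2)·(3.2) + (-3.8)·(-3.8) + (-2.8)·(-2.8) + (1.2)·(1.2)) / 4 = 38.8/4 = 9.7
  S[U,V] = ((2.2)·(2) + (3.2)·(-2) + (-3.8)·(-1) + (-2.8)·(4) + (1.2)·(-3)) / 4 = -13/4 = -3.25
  S[V,V] = ((2)·(2) + (-2)·(-2) + (-1)·(-1) + (4)·(4) + (-3)·(-3)) / 4 = 34/4 = 8.5

S is symmetric (S[j,i] = S[i,j]). Assembling:

S = [[9.7, -3.25],
 [-3.25, 8.5]]


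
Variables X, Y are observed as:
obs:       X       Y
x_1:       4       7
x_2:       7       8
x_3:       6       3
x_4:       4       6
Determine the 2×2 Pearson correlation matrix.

Step 1 — column means:
  mean(X) = (4 + 7 + 6 + 4) / 4 = 21/4 = 5.25
  mean(Y) = (7 + 8 + 3 + 6) / 4 = 24/4 = 6

Step 2 — sample variances and covariances s[i,j] = (1/(n-1)) · Σ_k (x_{k,i} - mean_i) · (x_{k,j} - mean_j), with n-1 = 3:
  s[X,X] = ((-1.25)·(-1.25) + (1.75)·(1.75) + (0.75)·(0.75) + (-1.25)·(-1.25)) / 3 = 6.75/3 = 2.25
  s[X,Y] = ((-1.25)·(1) + (1.75)·(2) + (0.75)·(-3) + (-1.25)·(0)) / 3 = 0/3 = 0
  s[Y,Y] = ((1)·(1) + (2)·(2) + (-3)·(-3) + (0)·(0)) / 3 = 14/3 = 4.6667
  Sample standard deviations s_i = √(s[i,i]):
  s(X) = √(2.25) = 1.5
  s(Y) = √(4.6667) = 2.1602

Step 3 — r_{ij} = s_{ij} / (s_i · s_j):
  r[X,X] = 1 (diagonal).
  r[X,Y] = 0 / (1.5 · 2.1602) = 0 / 3.2404 = 0
  r[Y,Y] = 1 (diagonal).

R is symmetric with unit diagonal. Assembling:

R = [[1, 0],
 [0, 1]]


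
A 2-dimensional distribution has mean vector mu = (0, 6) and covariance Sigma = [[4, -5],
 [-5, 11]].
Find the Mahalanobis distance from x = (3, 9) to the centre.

Step 1 — centre the observation: (x - mu) = (3, 3).

Step 2 — invert Sigma. det(Sigma) = 4·11 - (-5)² = 19.
  Sigma^{-1} = (1/det) · [[d, -b], [-b, a]] = [[0.5789, 0.2632],
 [0.2632, 0.2105]].

Step 3 — form the quadratic (x - mu)^T · Sigma^{-1} · (x - mu):
  Sigma^{-1} · (x - mu) = (2.5263, 1.4211).
  (x - mu)^T · [Sigma^{-1} · (x - mu)] = (3)·(2.5263) + (3)·(1.4211) = 11.8421.

Step 4 — take square root: d = √(11.8421) ≈ 3.4412.

d(x, mu) = √(11.8421) ≈ 3.4412


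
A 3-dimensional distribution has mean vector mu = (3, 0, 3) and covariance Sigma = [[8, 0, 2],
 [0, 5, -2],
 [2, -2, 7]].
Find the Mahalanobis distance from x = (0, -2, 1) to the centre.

Step 1 — centre the observation: (x - mu) = (-3, -2, -2).

Step 2 — invert Sigma (cofactor / det for 3×3, or solve directly):
  Sigma^{-1} = [[0.136, -0.0175, -0.0439],
 [-0.0175, 0.2281, 0.0702],
 [-0.0439, 0.0702, 0.1754]].

Step 3 — form the quadratic (x - mu)^T · Sigma^{-1} · (x - mu):
  Sigma^{-1} · (x - mu) = (-0.2851, -0.5439, -0.3596).
  (x - mu)^T · [Sigma^{-1} · (x - mu)] = (-3)·(-0.2851) + (-2)·(-0.5439) + (-2)·(-0.3596) = 2.6623.

Step 4 — take square root: d = √(2.6623) ≈ 1.6316.

d(x, mu) = √(2.6623) ≈ 1.6316


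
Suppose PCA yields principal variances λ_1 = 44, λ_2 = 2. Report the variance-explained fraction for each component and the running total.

Step 1 — total variance = trace(Sigma) = Σ λ_i = 44 + 2 = 46.

Step 2 — fraction explained by component i = λ_i / Σ λ:
  PC1: 44/46 = 0.9565
  PC2: 2/46 = 0.0435

Step 3 — cumulative fraction after k components = (λ_1 + ... + λ_k) / Σ λ:
  k = 1: 44/46 = 0.9565
  k = 2: (44 + 2)/46 = 46/46 = 1

Summary (fraction, with percent):

explained: PC1 0.9565 (95.65%), PC2 0.0435 (4.35%);  cumulative: 0.9565, 1


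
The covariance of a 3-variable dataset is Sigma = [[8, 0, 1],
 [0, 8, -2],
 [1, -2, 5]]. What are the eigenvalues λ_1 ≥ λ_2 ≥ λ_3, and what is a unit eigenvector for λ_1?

Step 1 — characteristic polynomial p(λ) = det(λI - Sigma) = λ³ - tr·λ² + c_1·λ - det, where tr = trace, c_1 = sum of the principal 2×2 minors, det = det(Sigma):
  tr = 8 + 8 + 5 = 21,
  c_1 = (8·8 - (0)²) + (8·5 - (1)²) + (8·5 - (-2)²) = 64 + 39 + 36 = 139,
  det = 8·(8·5 - (-2)²) - (0)·((0)·5 - (-2)·(1)) + (1)·((0)·(-2) - 8·(1)) = 8·(36) - (0)·(2) + (1)·(-8) = 280.
  So p(λ) = λ³ - 21λ² + 139λ - 280.
Step 2 — look for an integer root (rational root theorem: any rational root is an integer divisor of 280). Testing λ = 8:
  p(8) = 512 - 1344 + 1112 - 280 = 0  ✓
  Dividing out (λ - 8): p(λ) = (λ - 8)(λ² - 13λ + 35).
Step 3 — remaining eigenvalues from the quadratic λ² - 13λ + 35 = 0:
  Δ = 13² - 4·35 = 169 - 140 = 29,  λ = (13 ± √29)/2 = (13 ± 5.3852)/2 ≈ 9.1926 or 3.8074.
  Sorted: λ_1 = 9.1926,  λ_2 = 8,  λ_3 = 3.8074  (check: sum = 21 = tr ✓).

Step 4 — unit eigenvector for λ_1 ≈ 9.1926: v spans the null space of (Sigma - λ_1 I), whose rows are
  r_1 = (-1.1926, 0, 1),  r_2 = (0, -1.1926, -2),  r_3 = (1, -2, -4.1926).
  v is orthogonal to every row, so take v ∝ r_1 × r_2 = ((0)·(-2) - (1)·(-1.1926), (1)·(0) - (-1.1926)·(-2), (-1.1926)·(-1.1926) - (0)·(0)) ≈ (1.1926, -2.3852, 1.4223).
  Let u = (1.1926, -2.3852, 1.4223).
  ||u|| = √((1.1926)² + (-2.3852)² + (1.4223)²) = √(9.1341) ≈ 3.0223,  v_1 = u/||u|| ≈ (0.3946, -0.7892, 0.4706) (||v_1|| = 1).

λ_1 = 9.1926,  λ_2 = 8,  λ_3 = 3.8074;  v_1 ≈ (0.3946, -0.7892, 0.4706)
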